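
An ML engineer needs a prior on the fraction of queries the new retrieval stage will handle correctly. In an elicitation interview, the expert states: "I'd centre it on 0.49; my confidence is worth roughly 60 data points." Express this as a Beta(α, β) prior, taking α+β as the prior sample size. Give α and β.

α = 29.4, β = 30.6

Under the effective-sample-size interpretation, Beta(α, β) has prior mean α/(α+β) and prior sample size α+β.
So α+β = 60 and α/(α+β) = 0.49, giving α = 0.49·60 = 29.4 and β = 60 − 29.4 = 30.6.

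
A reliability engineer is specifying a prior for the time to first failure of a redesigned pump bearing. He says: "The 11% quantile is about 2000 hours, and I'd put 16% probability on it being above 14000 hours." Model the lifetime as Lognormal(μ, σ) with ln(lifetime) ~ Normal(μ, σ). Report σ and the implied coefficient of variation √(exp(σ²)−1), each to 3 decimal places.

If T ~ Lognormal(μ,σ) then ln T ~ Normal(μ,σ), so the p-quantile of ln T is μ + z_p·σ.
ln(2000) = 7.601 and ln(14000) = 9.547; z_{0.11} = -1.227, z_{0.84} = 0.9945.
σ = (9.547 − 7.601)/(0.9945 − (-1.227)) = 0.876.
μ = 7.601 − (-1.227)·0.876 = 8.676.
CV = √(exp(σ²)−1) = √(exp(0.7676)−1) = 1.075.

σ ≈ 0.876, CV ≈ 1.075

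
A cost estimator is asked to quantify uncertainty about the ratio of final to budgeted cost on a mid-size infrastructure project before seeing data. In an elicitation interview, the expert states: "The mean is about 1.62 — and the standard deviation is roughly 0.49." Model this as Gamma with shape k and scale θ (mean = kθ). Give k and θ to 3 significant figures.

k ≈ 10.9, θ ≈ 0.148

For Gamma(k, scale θ): mean = kθ, variance = kθ², so CV = 1/√k.
CV = SD/mean = 0.49/1.62 = 0.3025, hence k = 1/CV² = 10.9.
Then θ = mean/k = 1.62/10.9 = 0.148.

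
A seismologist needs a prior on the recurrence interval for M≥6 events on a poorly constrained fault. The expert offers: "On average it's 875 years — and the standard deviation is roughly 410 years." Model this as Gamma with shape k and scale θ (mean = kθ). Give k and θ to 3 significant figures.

k ≈ 4.55, θ ≈ 192

For Gamma(k, scale θ): mean = kθ, variance = kθ², so CV = 1/√k.
CV = SD/mean = 410/875 = 0.4686, hence k = 1/CV² = 4.55.
Then θ = mean/k = 875/4.55 = 192.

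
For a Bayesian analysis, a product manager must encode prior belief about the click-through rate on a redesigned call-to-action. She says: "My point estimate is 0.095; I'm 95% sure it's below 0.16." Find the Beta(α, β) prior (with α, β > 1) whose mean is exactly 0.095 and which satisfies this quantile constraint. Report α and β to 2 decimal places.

With mean 0.095 fixed, write α = 0.095s, β = 0.905s where s = α+β.
Need P(θ < 0.16) = 0.95 under Beta(0.095s, 0.905s). Normal approximation: (q−m)/√(m(1−m)/s) ≈ z_{0.95} = 1.64, so s ≈ 0.095·0.905·(1.64)²/(0.16−0.095)² = 55.1.
At s = 55.1: P(θ<0.16) ≈ 0.935. Adjusting to match 0.95 gives s ≈ 66.31.
So α = 0.095·66.31 ≈ 6.30, β = 0.905·66.31 ≈ 60.01.

α ≈ 6.30, β ≈ 60.01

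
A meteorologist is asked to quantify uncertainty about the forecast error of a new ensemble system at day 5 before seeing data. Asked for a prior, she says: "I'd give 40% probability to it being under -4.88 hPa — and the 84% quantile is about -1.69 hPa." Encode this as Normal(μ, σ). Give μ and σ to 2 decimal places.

For Normal(μ,σ), the p-quantile is μ + z_p·σ. Here z_{0.4} = -0.2533, z_{0.84} = 0.9945.
So -4.88 = μ − 0.2533σ and -1.69 = μ + 0.9945σ.
Subtracting: σ = (-1.69 − -4.88)/(0.9945 − (-0.2533)) = 2.56.
Then μ = -4.88 − (-0.2533)·2.56 = -4.23.

μ = -4.23, σ = 2.56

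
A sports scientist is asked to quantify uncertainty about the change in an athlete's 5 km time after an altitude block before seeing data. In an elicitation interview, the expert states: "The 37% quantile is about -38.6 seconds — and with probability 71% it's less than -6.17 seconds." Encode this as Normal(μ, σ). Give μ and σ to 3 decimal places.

μ = -26.443, σ = 36.634

The p-quantile of Normal(μ,σ) is μ + z_p·σ, with z_{0.37} = -0.3319 and z_{0.71} = 0.5534.
Eliminate σ: μ = (z₂·x₁ − z₁·x₂)/(z₂ − z₁) = (0.5534·-38.6 − (-0.3319)·-6.17)/0.8852 = -26.443.
Then σ = (x₂ − x₁)/(z₂ − z₁) = (-6.17 − -38.6)/0.8852 = 36.634.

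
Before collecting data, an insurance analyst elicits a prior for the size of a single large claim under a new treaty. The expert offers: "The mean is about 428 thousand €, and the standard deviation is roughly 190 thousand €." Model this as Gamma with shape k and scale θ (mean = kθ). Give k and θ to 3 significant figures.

k ≈ 5.07, θ ≈ 84.3

For Gamma(k, scale θ): mean = kθ, variance = kθ², so CV = 1/√k.
CV = SD/mean = 190/428 = 0.4439, hence k = 1/CV² = 5.07.
Then θ = mean/k = 428/5.07 = 84.3.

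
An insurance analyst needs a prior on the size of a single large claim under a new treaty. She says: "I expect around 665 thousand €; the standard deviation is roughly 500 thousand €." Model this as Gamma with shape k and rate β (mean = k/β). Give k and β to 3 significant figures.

k ≈ 1.77, β ≈ 0.00266

For Gamma(k, rate β): mean = k/β, variance = k/β², so CV = 1/√k.
CV = SD/mean = 500/665 = 0.7519, hence k = 1/CV² = 1.77.
Then β = k/mean = 1.77/665 = 0.00266.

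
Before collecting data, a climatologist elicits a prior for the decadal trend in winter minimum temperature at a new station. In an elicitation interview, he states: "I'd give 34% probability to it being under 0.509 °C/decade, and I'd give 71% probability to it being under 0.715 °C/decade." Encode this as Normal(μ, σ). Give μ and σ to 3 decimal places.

μ = 0.597, σ = 0.213

For Normal(μ,σ), the p-quantile is μ + z_p·σ. Here z_{0.34} = -0.4125, z_{0.71} = 0.5534.
So 0.509 = μ − 0.4125σ and 0.715 = μ + 0.5534σ.
Subtracting: σ = (0.715 − 0.509)/(0.5534 − (-0.4125)) = 0.213.
Then μ = 0.509 − (-0.4125)·0.213 = 0.597.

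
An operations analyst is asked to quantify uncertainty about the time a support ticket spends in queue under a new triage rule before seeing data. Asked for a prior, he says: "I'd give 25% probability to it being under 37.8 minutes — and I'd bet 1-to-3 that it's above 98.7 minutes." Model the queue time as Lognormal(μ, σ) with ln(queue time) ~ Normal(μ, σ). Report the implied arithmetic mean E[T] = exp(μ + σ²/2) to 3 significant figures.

If T ~ Lognormal(μ,σ) then ln T ~ Normal(μ,σ), so the p-quantile of ln T is μ + z_p·σ.
ln(37.8) = 3.632 and ln(98.7) = 4.592; z_{0.25} = -0.6745, z_{0.75} = 0.6745.
σ = (4.592 − 3.632)/(0.6745 − (-0.6745)) = 0.711.
μ = 3.632 − (-0.6745)·0.711 = 4.112.
E[T] = exp(μ + σ²/2) = exp(4.112 + 0.2531) = 78.7 minutes.

E[T] ≈ 78.7 minutes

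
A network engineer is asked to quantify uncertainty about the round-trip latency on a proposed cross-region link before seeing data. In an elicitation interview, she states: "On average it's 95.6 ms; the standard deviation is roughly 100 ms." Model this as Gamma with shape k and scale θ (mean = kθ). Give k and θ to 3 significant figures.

For Gamma(k, scale θ): mean = kθ, variance = kθ², so CV = 1/√k.
CV = SD/mean = 100/95.6 = 1.046, hence k = 1/CV² = 0.914.
Then θ = mean/k = 95.6/0.914 = 105.

k ≈ 0.914, θ ≈ 105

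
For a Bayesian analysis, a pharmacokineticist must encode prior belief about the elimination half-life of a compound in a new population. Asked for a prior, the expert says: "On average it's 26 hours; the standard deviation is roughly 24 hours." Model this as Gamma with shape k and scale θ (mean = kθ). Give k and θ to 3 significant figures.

For Gamma(k, scale θ): mean = kθ, variance = kθ², so CV = 1/√k.
CV = SD/mean = 24/26 = 0.9231, hence k = 1/CV² = 1.17.
Then θ = mean/k = 26/1.17 = 22.2.

k ≈ 1.17, θ ≈ 22.2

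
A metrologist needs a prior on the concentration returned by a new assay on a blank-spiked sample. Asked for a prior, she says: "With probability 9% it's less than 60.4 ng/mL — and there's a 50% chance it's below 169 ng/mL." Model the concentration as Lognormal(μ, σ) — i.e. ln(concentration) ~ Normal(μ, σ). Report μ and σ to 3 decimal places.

μ ≈ 5.130, σ ≈ 0.767

If T ~ Lognormal(μ,σ) then ln T ~ Normal(μ,σ), so the p-quantile of ln T is μ + z_p·σ.
ln(60.4) = 4.101 and ln(169) = 5.13; z_{0.09} = -1.341, z_{0.5} = 0.
σ = (5.13 − 4.101)/(0 − (-1.341)) = 0.767.
μ = 4.101 − (-1.341)·0.767 = 5.130.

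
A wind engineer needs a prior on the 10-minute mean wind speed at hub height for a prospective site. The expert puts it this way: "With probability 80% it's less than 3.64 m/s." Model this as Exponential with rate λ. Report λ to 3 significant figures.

λ ≈ 0.442

P(T < 3.64) = 1 − e^(−λ·3.64) = 0.8, so λ = −ln(1−0.8)/3.64 = −ln(0.2)/3.64 = 0.442.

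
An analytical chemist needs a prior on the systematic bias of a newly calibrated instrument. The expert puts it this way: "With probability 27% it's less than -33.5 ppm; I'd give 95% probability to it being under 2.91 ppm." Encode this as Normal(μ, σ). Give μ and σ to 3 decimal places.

μ = -23.617, σ = 16.127

For Normal(μ,σ), the p-quantile is μ + z_p·σ. Here z_{0.27} = -0.6128, z_{0.95} = 1.645.
So -33.5 = μ − 0.6128σ and 2.91 = μ + 1.645σ.
Subtracting: σ = (2.91 − -33.5)/(1.645 − (-0.6128)) = 16.127.
Then μ = -33.5 − (-0.6128)·16.127 = -23.617.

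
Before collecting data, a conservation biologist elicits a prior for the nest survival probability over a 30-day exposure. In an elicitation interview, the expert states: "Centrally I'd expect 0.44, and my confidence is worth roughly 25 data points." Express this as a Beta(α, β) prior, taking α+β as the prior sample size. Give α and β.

Under the effective-sample-size interpretation, Beta(α, β) has prior mean α/(α+β) and prior sample size α+β.
So α+β = 25 and α/(α+β) = 0.44, giving α = 0.44·25 = 11 and β = 25 − 11 = 14.

α = 11, β = 14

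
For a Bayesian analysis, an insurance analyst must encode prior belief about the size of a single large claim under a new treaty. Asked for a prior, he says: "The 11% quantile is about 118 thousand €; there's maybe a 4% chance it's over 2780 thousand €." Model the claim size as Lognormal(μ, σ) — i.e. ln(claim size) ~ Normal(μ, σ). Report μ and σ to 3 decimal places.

If T ~ Lognormal(μ,σ) then ln T ~ Normal(μ,σ), so the p-quantile of ln T is μ + z_p·σ.
ln(118) = 4.771 and ln(2780) = 7.93; z_{0.11} = -1.227, z_{0.96} = 1.751.
σ = (7.93 − 4.771)/(1.751 − (-1.227)) = 1.061.
μ = 4.771 − (-1.227)·1.061 = 6.072.

μ ≈ 6.072, σ ≈ 1.061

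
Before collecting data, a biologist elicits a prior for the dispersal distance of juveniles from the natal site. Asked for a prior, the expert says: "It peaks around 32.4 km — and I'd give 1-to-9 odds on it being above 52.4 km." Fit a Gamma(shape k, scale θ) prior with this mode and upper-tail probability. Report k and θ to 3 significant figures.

Gamma(k,θ) with k>1 has mode (k−1)θ, so θ = 32.4/(k−1).
Need P(X < 52.4) = 0.9 with θ tied to k this way. Start at k = 2, θ = 32.4: P(X<52.4) ≈ 0.481.
Too low — raise k to concentrate. Iterating converges to k ≈ 9.14.
Then θ = 32.4/(9.14−1) ≈ 3.98.

k ≈ 9.14, θ ≈ 3.98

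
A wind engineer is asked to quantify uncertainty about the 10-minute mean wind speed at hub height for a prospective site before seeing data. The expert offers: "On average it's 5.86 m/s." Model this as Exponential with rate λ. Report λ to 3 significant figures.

Exponential mean = 1/λ, so λ = 1/5.86 = 0.171.

λ ≈ 0.171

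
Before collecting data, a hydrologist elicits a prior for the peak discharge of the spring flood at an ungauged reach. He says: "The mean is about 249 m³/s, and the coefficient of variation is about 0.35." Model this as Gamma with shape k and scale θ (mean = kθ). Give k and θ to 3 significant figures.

k ≈ 8.16, θ ≈ 30.5

For Gamma(k, scale θ): mean = kθ, variance = kθ², so CV = 1/√k.
CV = 0.35, hence k = 1/CV² = 8.16.
Then θ = mean/k = 249/8.16 = 30.5.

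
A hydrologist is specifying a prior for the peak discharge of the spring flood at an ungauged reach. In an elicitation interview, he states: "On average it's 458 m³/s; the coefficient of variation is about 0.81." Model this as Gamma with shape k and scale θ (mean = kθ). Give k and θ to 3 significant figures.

k ≈ 1.52, θ ≈ 300

For Gamma(k, scale θ): mean = kθ, variance = kθ², so CV = 1/√k.
CV = 0.81, hence k = 1/CV² = 1.52.
Then θ = mean/k = 458/1.52 = 300.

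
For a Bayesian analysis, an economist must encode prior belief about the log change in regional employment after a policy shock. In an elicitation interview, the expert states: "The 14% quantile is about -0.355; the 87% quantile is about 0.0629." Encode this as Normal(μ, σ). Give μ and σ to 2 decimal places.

μ = -0.15, σ = 0.19

For Normal(μ,σ), the p-quantile is μ + z_p·σ. Here z_{0.14} = -1.08, z_{0.87} = 1.126.
So -0.355 = μ − 1.08σ and 0.0629 = μ + 1.126σ.
Subtracting: σ = (0.0629 − -0.355)/(1.126 − (-1.08)) = 0.19.
Then μ = -0.355 − (-1.08)·0.19 = -0.15.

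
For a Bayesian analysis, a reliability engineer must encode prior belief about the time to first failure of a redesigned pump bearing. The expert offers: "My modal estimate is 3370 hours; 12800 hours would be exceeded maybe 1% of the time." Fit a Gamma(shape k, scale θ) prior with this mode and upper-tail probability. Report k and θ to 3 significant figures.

k ≈ 3.38, θ ≈ 1420

Gamma(k,θ) with k>1 has mode (k−1)θ, so θ = 3370/(k−1).
Need P(X < 12800) = 0.99 with θ tied to k this way. Start at k = 2, θ = 3370: P(X<12800) ≈ 0.892.
Too low — raise k to concentrate. Iterating converges to k ≈ 3.38.
Then θ = 3370/(3.38−1) ≈ 1420.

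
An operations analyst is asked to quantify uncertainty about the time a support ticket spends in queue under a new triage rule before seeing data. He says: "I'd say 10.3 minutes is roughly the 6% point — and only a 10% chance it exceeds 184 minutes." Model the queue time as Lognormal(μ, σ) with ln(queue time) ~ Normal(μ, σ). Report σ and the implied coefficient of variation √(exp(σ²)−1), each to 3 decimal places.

If T ~ Lognormal(μ,σ) then ln T ~ Normal(μ,σ), so the p-quantile of ln T is μ + z_p·σ.
ln(10.3) = 2.332 and ln(184) = 5.215; z_{0.06} = -1.555, z_{0.9} = 1.282.
σ = (5.215 − 2.332)/(1.282 − (-1.555)) = 1.016.
μ = 2.332 − (-1.555)·1.016 = 3.912.
CV = √(exp(σ²)−1) = √(exp(1.0330)−1) = 1.345.

σ ≈ 1.016, CV ≈ 1.345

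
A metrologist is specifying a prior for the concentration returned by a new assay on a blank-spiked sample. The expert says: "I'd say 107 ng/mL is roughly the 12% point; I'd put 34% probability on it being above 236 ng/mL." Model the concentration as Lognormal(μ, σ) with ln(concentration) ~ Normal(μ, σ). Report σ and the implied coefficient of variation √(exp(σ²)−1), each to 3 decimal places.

If T ~ Lognormal(μ,σ) then ln T ~ Normal(μ,σ), so the p-quantile of ln T is μ + z_p·σ.
ln(107) = 4.673 and ln(236) = 5.464; z_{0.12} = -1.175, z_{0.66} = 0.4125.
σ = (5.464 − 4.673)/(0.4125 − (-1.175)) = 0.498.
μ = 4.673 − (-1.175)·0.498 = 5.258.
CV = √(exp(σ²)−1) = √(exp(0.2483)−1) = 0.531.

σ ≈ 0.498, CV ≈ 0.531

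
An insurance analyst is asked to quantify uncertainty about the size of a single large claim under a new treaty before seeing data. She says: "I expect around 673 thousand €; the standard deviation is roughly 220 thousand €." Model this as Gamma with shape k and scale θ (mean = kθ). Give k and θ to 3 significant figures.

For Gamma(k, scale θ): mean = kθ, variance = kθ², so CV = 1/√k.
CV = SD/mean = 220/673 = 0.3269, hence k = 1/CV² = 9.36.
Then θ = mean/k = 673/9.36 = 71.9.

k ≈ 9.36, θ ≈ 71.9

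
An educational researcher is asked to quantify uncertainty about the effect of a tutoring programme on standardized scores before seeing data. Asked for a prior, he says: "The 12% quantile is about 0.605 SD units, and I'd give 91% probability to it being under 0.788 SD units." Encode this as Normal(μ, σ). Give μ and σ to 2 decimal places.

For Normal(μ,σ), the p-quantile is μ + z_p·σ. Here z_{0.12} = -1.175, z_{0.91} = 1.341.
So 0.605 = μ − 1.175σ and 0.788 = μ + 1.341σ.
Subtracting: σ = (0.788 − 0.605)/(1.341 − (-1.175)) = 0.07.
Then μ = 0.605 − (-1.175)·0.07 = 0.69.

μ = 0.69, σ = 0.07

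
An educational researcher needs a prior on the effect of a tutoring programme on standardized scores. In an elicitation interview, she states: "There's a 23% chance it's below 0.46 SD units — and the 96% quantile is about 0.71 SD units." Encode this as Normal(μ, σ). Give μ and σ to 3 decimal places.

For Normal(μ,σ), the p-quantile is μ + z_p·σ. Here z_{0.23} = -0.7388, z_{0.96} = 1.751.
So 0.46 = μ − 0.7388σ and 0.71 = μ + 1.751σ.
Subtracting: σ = (0.71 − 0.46)/(1.751 − (-0.7388)) = 0.100.
Then μ = 0.46 − (-0.7388)·0.100 = 0.534.

μ = 0.534, σ = 0.100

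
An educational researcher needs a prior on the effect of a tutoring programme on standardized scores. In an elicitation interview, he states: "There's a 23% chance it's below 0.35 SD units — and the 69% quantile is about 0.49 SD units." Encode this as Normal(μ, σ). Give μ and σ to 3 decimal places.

μ = 0.434, σ = 0.113

The p-quantile of Normal(μ,σ) is μ + z_p·σ, with z_{0.23} = -0.7388 and z_{0.69} = 0.4959.
Eliminate σ: μ = (z₂·x₁ − z₁·x₂)/(z₂ − z₁) = (0.4959·0.35 − (-0.7388)·0.49)/1.235 = 0.434.
Then σ = (x₂ − x₁)/(z₂ − z₁) = (0.49 − 0.35)/1.235 = 0.113.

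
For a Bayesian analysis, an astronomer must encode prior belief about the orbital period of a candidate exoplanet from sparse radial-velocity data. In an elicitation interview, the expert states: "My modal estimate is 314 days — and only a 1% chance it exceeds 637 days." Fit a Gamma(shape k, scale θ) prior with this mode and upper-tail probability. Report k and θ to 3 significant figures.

Gamma(k,θ) with k>1 has mode (k−1)θ, so θ = 314/(k−1).
Need P(X < 637) = 0.99 with θ tied to k this way. Start at k = 2, θ = 314: P(X<637) ≈ 0.602.
Too low — raise k to concentrate. Iterating converges to k ≈ 10.8.
Then θ = 314/(10.8−1) ≈ 32.1.

k ≈ 10.8, θ ≈ 32.1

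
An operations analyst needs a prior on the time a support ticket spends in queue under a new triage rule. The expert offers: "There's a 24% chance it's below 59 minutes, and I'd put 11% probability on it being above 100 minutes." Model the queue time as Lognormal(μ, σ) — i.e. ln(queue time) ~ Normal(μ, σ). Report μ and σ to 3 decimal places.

μ ≈ 4.270, σ ≈ 0.273

If T ~ Lognormal(μ,σ) then ln T ~ Normal(μ,σ), so the p-quantile of ln T is μ + z_p·σ.
ln(59) = 4.078 and ln(100) = 4.605; z_{0.24} = -0.7063, z_{0.89} = 1.227.
σ = (4.605 − 4.078)/(1.227 − (-0.7063)) = 0.273.
μ = 4.078 − (-0.7063)·0.273 = 4.270.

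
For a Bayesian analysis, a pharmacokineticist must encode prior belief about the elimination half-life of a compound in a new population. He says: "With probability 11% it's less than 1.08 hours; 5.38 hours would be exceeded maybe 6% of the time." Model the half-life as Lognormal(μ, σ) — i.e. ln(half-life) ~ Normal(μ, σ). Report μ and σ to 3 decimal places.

μ ≈ 0.785, σ ≈ 0.577

If T ~ Lognormal(μ,σ) then ln T ~ Normal(μ,σ), so the p-quantile of ln T is μ + z_p·σ.
ln(1.08) = 0.07696 and ln(5.38) = 1.683; z_{0.11} = -1.227, z_{0.94} = 1.555.
σ = (1.683 − 0.07696)/(1.555 − (-1.227)) = 0.577.
μ = 0.07696 − (-1.227)·0.577 = 0.785.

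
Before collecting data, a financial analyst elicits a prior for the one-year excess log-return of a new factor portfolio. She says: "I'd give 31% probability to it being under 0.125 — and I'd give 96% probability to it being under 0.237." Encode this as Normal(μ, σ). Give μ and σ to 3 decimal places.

The p-quantile of Normal(μ,σ) is μ + z_p·σ, with z_{0.31} = -0.4959 and z_{0.96} = 1.751.
Eliminate σ: μ = (z₂·x₁ − z₁·x₂)/(z₂ − z₁) = (1.751·0.125 − (-0.4959)·0.237)/2.247 = 0.150.
Then σ = (x₂ − x₁)/(z₂ − z₁) = (0.237 − 0.125)/2.247 = 0.050.

μ = 0.150, σ = 0.050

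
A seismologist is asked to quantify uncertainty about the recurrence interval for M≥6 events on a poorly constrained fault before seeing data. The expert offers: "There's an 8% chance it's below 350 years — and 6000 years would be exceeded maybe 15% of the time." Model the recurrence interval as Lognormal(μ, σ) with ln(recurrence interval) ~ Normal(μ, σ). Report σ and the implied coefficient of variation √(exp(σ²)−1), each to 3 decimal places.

If T ~ Lognormal(μ,σ) then ln T ~ Normal(μ,σ), so the p-quantile of ln T is μ + z_p·σ.
ln(350) = 5.858 and ln(6000) = 8.7; z_{0.08} = -1.405, z_{0.85} = 1.036.
σ = (8.7 − 5.858)/(1.036 − (-1.405)) = 1.164.
μ = 5.858 − (-1.405)·1.164 = 7.493.
CV = √(exp(σ²)−1) = √(exp(1.3546)−1) = 1.696.

σ ≈ 1.164, CV ≈ 1.696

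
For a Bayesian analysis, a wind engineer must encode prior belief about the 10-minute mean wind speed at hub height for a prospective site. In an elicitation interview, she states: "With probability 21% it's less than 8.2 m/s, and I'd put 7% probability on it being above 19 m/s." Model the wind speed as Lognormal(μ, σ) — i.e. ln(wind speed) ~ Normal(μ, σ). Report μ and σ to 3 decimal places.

μ ≈ 2.401, σ ≈ 0.368

If T ~ Lognormal(μ,σ) then ln T ~ Normal(μ,σ), so the p-quantile of ln T is μ + z_p·σ.
ln(8.2) = 2.104 and ln(19) = 2.944; z_{0.21} = -0.8064, z_{0.93} = 1.476.
σ = (2.944 − 2.104)/(1.476 − (-0.8064)) = 0.368.
μ = 2.104 − (-0.8064)·0.368 = 2.401.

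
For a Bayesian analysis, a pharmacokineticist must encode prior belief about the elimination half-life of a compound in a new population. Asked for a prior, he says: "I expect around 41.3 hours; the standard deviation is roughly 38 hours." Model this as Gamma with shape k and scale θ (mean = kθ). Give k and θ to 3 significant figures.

k ≈ 1.18, θ ≈ 35

For Gamma(k, scale θ): mean = kθ, variance = kθ², so CV = 1/√k.
CV = SD/mean = 38/41.3 = 0.9201, hence k = 1/CV² = 1.18.
Then θ = mean/k = 41.3/1.18 = 35.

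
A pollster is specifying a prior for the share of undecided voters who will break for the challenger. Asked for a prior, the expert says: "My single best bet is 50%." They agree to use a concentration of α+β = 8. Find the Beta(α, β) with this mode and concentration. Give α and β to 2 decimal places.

α = 4.00, β = 4.00

For α,β > 1 the Beta mode is (α−1)/(α+β−2). With α+β = 8, the mode is (α−1)/6.
Set (α−1)/6 = 0.5 → α = 1 + 0.5·6 = 4.00.
β = 8 − α = 4.00.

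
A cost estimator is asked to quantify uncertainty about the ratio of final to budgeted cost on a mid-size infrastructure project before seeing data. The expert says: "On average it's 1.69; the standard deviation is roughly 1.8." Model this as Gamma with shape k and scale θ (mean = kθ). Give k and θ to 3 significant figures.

For Gamma(k, scale θ): mean = kθ, variance = kθ², so CV = 1/√k.
CV = SD/mean = 1.8/1.69 = 1.065, hence k = 1/CV² = 0.882.
Then θ = mean/k = 1.69/0.882 = 1.92.

k ≈ 0.882, θ ≈ 1.92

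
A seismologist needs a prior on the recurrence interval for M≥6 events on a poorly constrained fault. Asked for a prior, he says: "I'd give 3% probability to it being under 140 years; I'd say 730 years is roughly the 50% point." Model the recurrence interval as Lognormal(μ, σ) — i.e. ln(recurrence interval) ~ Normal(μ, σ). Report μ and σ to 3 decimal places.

μ ≈ 6.593, σ ≈ 0.878

If T ~ Lognormal(μ,σ) then ln T ~ Normal(μ,σ), so the p-quantile of ln T is μ + z_p·σ.
ln(140) = 4.942 and ln(730) = 6.593; z_{0.03} = -1.881, z_{0.5} = 0.
σ = (6.593 − 4.942)/(0 − (-1.881)) = 0.878.
μ = 4.942 − (-1.881)·0.878 = 6.593.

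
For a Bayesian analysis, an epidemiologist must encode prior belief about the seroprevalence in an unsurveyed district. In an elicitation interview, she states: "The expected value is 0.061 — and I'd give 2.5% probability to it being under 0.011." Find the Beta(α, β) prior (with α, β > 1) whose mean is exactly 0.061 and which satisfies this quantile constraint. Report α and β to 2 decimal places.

With mean 0.061 fixed, write α = 0.061s, β = 0.939s where s = α+β.
Need P(θ < 0.011) = 0.025 under Beta(0.061s, 0.939s). Normal approximation: (q−m)/√(m(1−m)/s) ≈ z_{0.025} = -1.96, so s ≈ 0.061·0.939·(-1.96)²/(0.011−0.061)² = 88.0.
At s = 88.0: P(θ<0.011) ≈ 0.001. Adjusting to match 0.025 gives s ≈ 42.42.
So α = 0.061·42.42 ≈ 2.59, β = 0.939·42.42 ≈ 39.83.

α ≈ 2.59, β ≈ 39.83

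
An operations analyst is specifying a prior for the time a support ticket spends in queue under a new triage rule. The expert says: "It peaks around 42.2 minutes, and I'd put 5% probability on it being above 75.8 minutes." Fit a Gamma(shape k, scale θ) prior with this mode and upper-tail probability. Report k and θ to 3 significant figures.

k ≈ 9.13, θ ≈ 5.19

Gamma(k,θ) with k>1 has mode (k−1)θ, so θ = 42.2/(k−1).
Need P(X < 75.8) = 0.95 with θ tied to k this way. Start at k = 2, θ = 42.2: P(X<75.8) ≈ 0.536.
Too low — raise k to concentrate. Iterating converges to k ≈ 9.13.
Then θ = 42.2/(9.13−1) ≈ 5.19.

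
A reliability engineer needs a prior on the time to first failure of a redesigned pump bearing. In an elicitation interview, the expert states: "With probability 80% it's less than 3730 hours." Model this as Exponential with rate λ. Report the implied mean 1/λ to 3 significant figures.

P(T < 3730.0) = 1 − e^(−λ·3730.0) = 0.8, so λ = −ln(1−0.8)/3730.0 = −ln(0.2)/3730.0 = 0.000431.
Mean = 1/λ = 2320 hours.

mean ≈ 2320 hours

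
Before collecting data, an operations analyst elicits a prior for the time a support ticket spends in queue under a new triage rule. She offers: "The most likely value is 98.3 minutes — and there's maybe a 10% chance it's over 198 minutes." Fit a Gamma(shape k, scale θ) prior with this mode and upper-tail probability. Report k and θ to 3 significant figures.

Gamma(k,θ) with k>1 has mode (k−1)θ, so θ = 98.3/(k−1).
Need P(X < 198) = 0.9 with θ tied to k this way. Start at k = 2, θ = 98.3: P(X<198) ≈ 0.598.
Too low — raise k to concentrate. Iterating converges to k ≈ 4.91.
Then θ = 98.3/(4.91−1) ≈ 25.1.

k ≈ 4.91, θ ≈ 25.1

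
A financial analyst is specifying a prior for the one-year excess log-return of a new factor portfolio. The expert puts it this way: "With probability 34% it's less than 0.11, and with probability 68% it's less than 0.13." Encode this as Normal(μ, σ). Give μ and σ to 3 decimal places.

μ = 0.119, σ = 0.023

The p-quantile of Normal(μ,σ) is μ + z_p·σ, with z_{0.34} = -0.4125 and z_{0.68} = 0.4677.
Eliminate σ: μ = (z₂·x₁ − z₁·x₂)/(z₂ − z₁) = (0.4677·0.11 − (-0.4125)·0.13)/0.8802 = 0.119.
Then σ = (x₂ − x₁)/(z₂ − z₁) = (0.13 − 0.11)/0.8802 = 0.023.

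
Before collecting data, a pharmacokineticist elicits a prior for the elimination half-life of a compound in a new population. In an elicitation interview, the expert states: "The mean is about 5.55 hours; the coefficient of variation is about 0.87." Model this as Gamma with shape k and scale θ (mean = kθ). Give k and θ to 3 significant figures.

For Gamma(k, scale θ): mean = kθ, variance = kθ², so CV = 1/√k.
CV = 0.87, hence k = 1/CV² = 1.32.
Then θ = mean/k = 5.55/1.32 = 4.2.

k ≈ 1.32, θ ≈ 4.2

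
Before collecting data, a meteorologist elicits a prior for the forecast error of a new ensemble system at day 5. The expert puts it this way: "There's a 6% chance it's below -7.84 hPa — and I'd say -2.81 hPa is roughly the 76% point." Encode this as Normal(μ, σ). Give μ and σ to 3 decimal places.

For Normal(μ,σ), the p-quantile is μ + z_p·σ. Here z_{0.06} = -1.555, z_{0.76} = 0.7063.
So -7.84 = μ − 1.555σ and -2.81 = μ + 0.7063σ.
Subtracting: σ = (-2.81 − -7.84)/(0.7063 − (-1.555)) = 2.225.
Then μ = -7.84 − (-1.555)·2.225 = -4.381.

μ = -4.381, σ = 2.225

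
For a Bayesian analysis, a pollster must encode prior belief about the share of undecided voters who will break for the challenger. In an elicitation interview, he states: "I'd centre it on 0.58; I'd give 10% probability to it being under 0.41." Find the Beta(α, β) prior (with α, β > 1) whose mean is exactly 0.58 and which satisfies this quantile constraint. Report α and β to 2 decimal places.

α ≈ 8.07, β ≈ 5.84

With mean 0.58 fixed, write α = 0.58s, β = 0.42s where s = α+β.
Need P(θ < 0.41) = 0.1 under Beta(0.58s, 0.42s). Normal approximation: (q−m)/√(m(1−m)/s) ≈ z_{0.1} = -1.28, so s ≈ 0.58·0.42·(-1.28)²/(0.41−0.58)² = 13.8.
At s = 13.8: P(θ<0.41) ≈ 0.101. Adjusting to match 0.1 gives s ≈ 13.91.
So α = 0.58·13.91 ≈ 8.07, β = 0.42·13.91 ≈ 5.84.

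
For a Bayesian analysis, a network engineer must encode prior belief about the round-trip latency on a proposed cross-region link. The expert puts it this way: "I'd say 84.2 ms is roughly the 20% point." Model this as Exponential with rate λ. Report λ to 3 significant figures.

P(T < 84.2) = 1 − e^(−λ·84.2) = 0.2, so λ = −ln(1−0.2)/84.2 = −ln(0.8)/84.2 = 0.00265.

λ ≈ 0.00265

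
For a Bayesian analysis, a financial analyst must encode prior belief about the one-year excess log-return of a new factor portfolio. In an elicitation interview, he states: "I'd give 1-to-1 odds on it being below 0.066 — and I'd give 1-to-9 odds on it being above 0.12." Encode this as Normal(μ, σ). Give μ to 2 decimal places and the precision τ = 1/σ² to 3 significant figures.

μ = 0.07, τ = 563

The p-quantile of Normal(μ,σ) is μ + z_p·σ, with z_{0.5} = 0 and z_{0.9} = 1.282.
Eliminate σ: μ = (z₂·x₁ − z₁·x₂)/(z₂ − z₁) = (1.282·0.066 − (0)·0.12)/1.282 = 0.07.
Then σ = (x₂ − x₁)/(z₂ − z₁) = (0.12 − 0.066)/1.282 = 0.04.
Precision τ = 1/σ² = 1/0.04214² = 563.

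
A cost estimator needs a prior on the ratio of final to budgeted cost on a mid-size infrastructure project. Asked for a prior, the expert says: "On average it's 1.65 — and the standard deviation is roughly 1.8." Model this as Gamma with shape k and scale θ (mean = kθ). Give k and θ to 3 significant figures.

k ≈ 0.84, θ ≈ 1.96

For Gamma(k, scale θ): mean = kθ, variance = kθ², so CV = 1/√k.
CV = SD/mean = 1.8/1.65 = 1.091, hence k = 1/CV² = 0.84.
Then θ = mean/k = 1.65/0.84 = 1.96.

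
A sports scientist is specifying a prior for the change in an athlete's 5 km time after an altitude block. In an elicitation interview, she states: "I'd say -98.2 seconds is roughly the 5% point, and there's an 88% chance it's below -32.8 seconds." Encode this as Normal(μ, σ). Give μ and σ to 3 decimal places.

The p-quantile of Normal(μ,σ) is μ + z_p·σ, with z_{0.05} = -1.645 and z_{0.88} = 1.175.
Eliminate σ: μ = (z₂·x₁ − z₁·x₂)/(z₂ − z₁) = (1.175·-98.2 − (-1.645)·-32.8)/2.82 = -60.051.
Then σ = (x₂ − x₁)/(z₂ − z₁) = (-32.8 − -98.2)/2.82 = 23.193.

μ = -60.051, σ = 23.193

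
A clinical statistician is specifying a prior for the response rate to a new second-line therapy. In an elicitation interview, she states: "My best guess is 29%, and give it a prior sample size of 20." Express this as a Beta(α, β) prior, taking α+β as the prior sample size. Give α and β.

α = 5.8, β = 14.2

Under the effective-sample-size interpretation, Beta(α, β) has prior mean α/(α+β) and prior sample size α+β.
So α+β = 20 and α/(α+β) = 0.29, giving α = 0.29·20 = 5.8 and β = 20 − 5.8 = 14.2.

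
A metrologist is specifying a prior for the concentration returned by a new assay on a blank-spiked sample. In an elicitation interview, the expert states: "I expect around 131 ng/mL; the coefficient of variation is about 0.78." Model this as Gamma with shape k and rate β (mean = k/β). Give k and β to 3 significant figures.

k ≈ 1.64, β ≈ 0.0125

For Gamma(k, rate β): mean = k/β, variance = k/β², so CV = 1/√k.
CV = 0.78, hence k = 1/CV² = 1.64.
Then β = k/mean = 1.64/131 = 0.0125.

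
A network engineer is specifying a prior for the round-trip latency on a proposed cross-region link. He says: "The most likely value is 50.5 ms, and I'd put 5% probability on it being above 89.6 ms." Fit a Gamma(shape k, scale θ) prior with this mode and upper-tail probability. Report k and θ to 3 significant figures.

k ≈ 9.48, θ ≈ 5.95

Gamma(k,θ) with k>1 has mode (k−1)θ, so θ = 50.5/(k−1).
Need P(X < 89.6) = 0.95 with θ tied to k this way. Start at k = 2, θ = 50.5: P(X<89.6) ≈ 0.529.
Too low — raise k to concentrate. Iterating converges to k ≈ 9.48.
Then θ = 50.5/(9.48−1) ≈ 5.95.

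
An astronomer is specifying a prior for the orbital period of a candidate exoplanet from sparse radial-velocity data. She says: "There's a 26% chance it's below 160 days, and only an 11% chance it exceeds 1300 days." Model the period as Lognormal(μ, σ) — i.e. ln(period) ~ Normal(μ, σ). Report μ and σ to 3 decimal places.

μ ≈ 5.796, σ ≈ 1.120

If T ~ Lognormal(μ,σ) then ln T ~ Normal(μ,σ), so the p-quantile of ln T is μ + z_p·σ.
ln(160) = 5.075 and ln(1300) = 7.17; z_{0.26} = -0.6433, z_{0.89} = 1.227.
σ = (7.17 − 5.075)/(1.227 − (-0.6433)) = 1.120.
μ = 5.075 − (-0.6433)·1.120 = 5.796.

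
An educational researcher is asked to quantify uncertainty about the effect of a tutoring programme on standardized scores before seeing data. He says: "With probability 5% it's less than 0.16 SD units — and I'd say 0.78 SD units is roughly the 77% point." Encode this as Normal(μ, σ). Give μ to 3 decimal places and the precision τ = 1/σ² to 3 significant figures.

μ = 0.588, τ = 14.8

The p-quantile of Normal(μ,σ) is μ + z_p·σ, with z_{0.05} = -1.645 and z_{0.77} = 0.7388.
Eliminate σ: μ = (z₂·x₁ − z₁·x₂)/(z₂ − z₁) = (0.7388·0.16 − (-1.645)·0.78)/2.384 = 0.588.
Then σ = (x₂ − x₁)/(z₂ − z₁) = (0.78 − 0.16)/2.384 = 0.260.
Precision τ = 1/σ² = 1/0.2601² = 14.8.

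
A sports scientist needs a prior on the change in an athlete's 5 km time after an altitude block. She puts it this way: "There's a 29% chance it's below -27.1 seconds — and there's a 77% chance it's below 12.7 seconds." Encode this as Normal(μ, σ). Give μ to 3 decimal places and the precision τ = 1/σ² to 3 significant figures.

μ = -10.056, τ = 0.00105

For Normal(μ,σ), the p-quantile is μ + z_p·σ. Here z_{0.29} = -0.5534, z_{0.77} = 0.7388.
So -27.1 = μ − 0.5534σ and 12.7 = μ + 0.7388σ.
Subtracting: σ = (12.7 − -27.1)/(0.7388 − (-0.5534)) = 30.799.
Then μ = -27.1 − (-0.5534)·30.799 = -10.056.
Precision τ = 1/σ² = 1/30.8² = 0.00105.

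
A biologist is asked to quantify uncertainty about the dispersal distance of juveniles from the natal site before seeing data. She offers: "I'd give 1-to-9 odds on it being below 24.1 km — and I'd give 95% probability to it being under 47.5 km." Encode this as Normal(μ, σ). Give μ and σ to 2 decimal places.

For Normal(μ,σ), the p-quantile is μ + z_p·σ. Here z_{0.1} = -1.282, z_{0.95} = 1.645.
So 24.1 = μ − 1.282σ and 47.5 = μ + 1.645σ.
Subtracting: σ = (47.5 − 24.1)/(1.645 − (-1.282)) = 8.00.
Then μ = 24.1 − (-1.282)·8.00 = 34.35.

μ = 34.35, σ = 8.00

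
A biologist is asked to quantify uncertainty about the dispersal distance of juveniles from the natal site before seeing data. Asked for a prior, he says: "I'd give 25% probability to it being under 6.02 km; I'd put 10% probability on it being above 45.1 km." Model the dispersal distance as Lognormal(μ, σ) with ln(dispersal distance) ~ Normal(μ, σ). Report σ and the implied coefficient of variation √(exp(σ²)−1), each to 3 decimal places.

σ ≈ 1.030, CV ≈ 1.373

If T ~ Lognormal(μ,σ) then ln T ~ Normal(μ,σ), so the p-quantile of ln T is μ + z_p·σ.
ln(6.02) = 1.795 and ln(45.1) = 3.809; z_{0.25} = -0.6745, z_{0.9} = 1.282.
σ = (3.809 − 1.795)/(1.282 − (-0.6745)) = 1.030.
μ = 1.795 − (-0.6745)·1.030 = 2.489.
CV = √(exp(σ²)−1) = √(exp(1.0599)−1) = 1.373.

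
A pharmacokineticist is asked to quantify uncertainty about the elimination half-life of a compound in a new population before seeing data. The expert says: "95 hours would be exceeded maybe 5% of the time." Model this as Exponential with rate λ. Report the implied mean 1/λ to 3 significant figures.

P(T > 95.0) = e^(−λ·95.0) = 0.05, so λ = −ln(0.05)/95.0 = 0.0315.
Mean = 1/λ = 31.7 hours.

mean ≈ 31.7 hours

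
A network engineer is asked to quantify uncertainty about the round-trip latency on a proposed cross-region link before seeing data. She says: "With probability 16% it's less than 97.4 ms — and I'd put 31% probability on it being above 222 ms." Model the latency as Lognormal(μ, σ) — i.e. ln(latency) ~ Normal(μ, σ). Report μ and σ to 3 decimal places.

μ ≈ 5.129, σ ≈ 0.553

If T ~ Lognormal(μ,σ) then ln T ~ Normal(μ,σ), so the p-quantile of ln T is μ + z_p·σ.
ln(97.4) = 4.579 and ln(222) = 5.403; z_{0.16} = -0.9945, z_{0.69} = 0.4959.
σ = (5.403 − 4.579)/(0.4959 − (-0.9945)) = 0.553.
μ = 4.579 − (-0.9945)·0.553 = 5.129.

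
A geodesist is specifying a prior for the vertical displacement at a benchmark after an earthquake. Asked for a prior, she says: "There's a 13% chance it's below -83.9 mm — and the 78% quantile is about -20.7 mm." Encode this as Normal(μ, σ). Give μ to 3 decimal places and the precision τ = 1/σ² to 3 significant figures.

μ = -46.405, τ = 0.000902

The p-quantile of Normal(μ,σ) is μ + z_p·σ, with z_{0.13} = -1.126 and z_{0.78} = 0.7722.
Eliminate σ: μ = (z₂·x₁ − z₁·x₂)/(z₂ − z₁) = (0.7722·-83.9 − (-1.126)·-20.7)/1.899 = -46.405.
Then σ = (x₂ − x₁)/(z₂ − z₁) = (-20.7 − -83.9)/1.899 = 33.288.
Precision τ = 1/σ² = 1/33.29² = 0.000902.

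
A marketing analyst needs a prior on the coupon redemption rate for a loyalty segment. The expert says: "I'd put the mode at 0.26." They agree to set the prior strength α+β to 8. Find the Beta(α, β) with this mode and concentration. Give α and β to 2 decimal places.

For α,β > 1 the Beta mode is (α−1)/(α+β−2). With α+β = 8, the mode is (α−1)/6.
Set (α−1)/6 = 0.26 → α = 1 + 0.26·6 = 2.56.
β = 8 − α = 5.44.

α = 2.56, β = 5.44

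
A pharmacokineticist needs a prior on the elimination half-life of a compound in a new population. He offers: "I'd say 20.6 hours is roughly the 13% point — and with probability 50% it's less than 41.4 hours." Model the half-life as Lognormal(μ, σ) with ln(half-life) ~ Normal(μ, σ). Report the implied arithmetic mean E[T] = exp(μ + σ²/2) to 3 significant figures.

E[T] ≈ 50.2 hours

If T ~ Lognormal(μ,σ) then ln T ~ Normal(μ,σ), so the p-quantile of ln T is μ + z_p·σ.
ln(20.6) = 3.025 and ln(41.4) = 3.723; z_{0.13} = -1.126, z_{0.5} = 0.
σ = (3.723 − 3.025)/(0 − (-1.126)) = 0.620.
μ = 3.025 − (-1.126)·0.620 = 3.723.
E[T] = exp(μ + σ²/2) = exp(3.723 + 0.1920) = 50.2 hours.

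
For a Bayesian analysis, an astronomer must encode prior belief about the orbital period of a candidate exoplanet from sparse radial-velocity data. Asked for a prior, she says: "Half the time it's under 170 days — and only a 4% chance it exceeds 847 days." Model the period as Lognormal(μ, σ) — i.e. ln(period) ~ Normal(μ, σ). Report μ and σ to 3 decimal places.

If T ~ Lognormal(μ,σ) then ln T ~ Normal(μ,σ), so the p-quantile of ln T is μ + z_p·σ.
ln(170) = 5.136 and ln(847) = 6.742; z_{0.5} = 0, z_{0.96} = 1.751.
σ = (6.742 − 5.136)/(1.751 − (0)) = 0.917.
μ = 5.136 − (0)·0.917 = 5.136.

μ ≈ 5.136, σ ≈ 0.917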